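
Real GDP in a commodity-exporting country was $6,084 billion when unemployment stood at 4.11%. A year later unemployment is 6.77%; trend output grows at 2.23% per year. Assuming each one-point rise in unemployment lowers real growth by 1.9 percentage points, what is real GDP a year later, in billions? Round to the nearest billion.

Δu = 6.77 - 4.11 = 2.66 points.
Okun's law (growth form): g_Y = g_Y* - β × Δu = 2.23 - 1.9 × (2.66) = 2.23 - 5.054 = -2.824%.
Real GDP in the next year = 6084 × (1 - 2.824/100) = 6084 × 0.97176 ≈ 5912 billion.

$5,912 billion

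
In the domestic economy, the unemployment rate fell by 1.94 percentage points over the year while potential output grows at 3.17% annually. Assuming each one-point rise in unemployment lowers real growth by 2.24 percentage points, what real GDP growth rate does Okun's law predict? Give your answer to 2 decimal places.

Growth-rate Okun's law: g_Y = g_Y* - β × Δu.
g_Y = 3.17 - 2.24 × (-1.94) = 3.17 + 4.3456 = 7.5156%, i.e. 7.52% to 2 d.p.

7.52%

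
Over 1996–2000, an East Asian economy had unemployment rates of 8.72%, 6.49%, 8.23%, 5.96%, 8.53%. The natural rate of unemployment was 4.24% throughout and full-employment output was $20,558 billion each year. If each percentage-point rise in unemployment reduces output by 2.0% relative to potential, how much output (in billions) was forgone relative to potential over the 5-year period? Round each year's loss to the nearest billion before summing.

Year 1996: gap = -2.0 × (8.72 - 4.24) = -8.96%, loss ≈ 20558 × 8.96/100 ≈ 1842.
Year 1997: gap = -2.0 × (6.49 - 4.24) = -4.5%, loss ≈ 20558 × 4.5/100 ≈ 925.
Year 1998: gap = -2.0 × (8.23 - 4.24) = -7.98%, loss ≈ 20558 × 7.98/100 ≈ 1641.
Year 1999: gap = -2.0 × (5.96 - 4.24) = -3.44%, loss ≈ 20558 × 3.44/100 ≈ 707.
Year 2000: gap = -2.0 × (8.53 - 4.24) = -8.58%, loss ≈ 20558 × 8.58/100 ≈ 1764.
Total lost output = 1842 + 925 + 1641 + 707 + 1764 = 6879 billion.

$6,879 billion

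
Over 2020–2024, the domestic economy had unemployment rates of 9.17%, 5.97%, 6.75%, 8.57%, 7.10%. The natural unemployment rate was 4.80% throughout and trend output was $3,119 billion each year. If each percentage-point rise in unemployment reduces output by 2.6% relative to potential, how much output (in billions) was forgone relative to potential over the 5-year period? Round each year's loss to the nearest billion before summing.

$1,100 billion

Year 2020: gap = -2.6 × (9.17 - 4.8) = -11.362%, loss ≈ 3119 × 11.362/100 ≈ 354.
Year 2021: gap = -2.6 × (5.97 - 4.8) = -3.042%, loss ≈ 3119 × 3.042/100 ≈ 95.
Year 2022: gap = -2.6 × (6.75 - 4.8) = -5.07%, loss ≈ 3119 × 5.07/100 ≈ 158.
Year 2023: gap = -2.6 × (8.57 - 4.8) = -9.802%, loss ≈ 3119 × 9.802/100 ≈ 306.
Year 2024: gap = -2.6 × (7.1 - 4.8) = -5.98%, loss ≈ 3119 × 5.98/100 ≈ 187.
Total lost output = 354 + 95 + 158 + 306 + 187 = 1100 billion.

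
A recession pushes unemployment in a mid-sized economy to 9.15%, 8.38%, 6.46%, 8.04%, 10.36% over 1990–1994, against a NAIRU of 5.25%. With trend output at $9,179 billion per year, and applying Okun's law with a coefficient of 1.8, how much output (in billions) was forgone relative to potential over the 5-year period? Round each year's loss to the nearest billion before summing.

$2,666 billion

Year 1990: gap = -1.8 × (9.15 - 5.25) = -7.02%, loss ≈ 9179 × 7.02/100 ≈ 644.
Year 1991: gap = -1.8 × (8.38 - 5.25) = -5.634%, loss ≈ 9179 × 5.634/100 ≈ 517.
Year 1992: gap = -1.8 × (6.46 - 5.25) = -2.178%, loss ≈ 9179 × 2.178/100 ≈ 200.
Year 1993: gap = -1.8 × (8.04 - 5.25) = -5.022%, loss ≈ 9179 × 5.022/100 ≈ 461.
Year 1994: gap = -1.8 × (10.36 - 5.25) = -9.198%, loss ≈ 9179 × 9.198/100 ≈ 844.
Total lost output = 644 + 517 + 200 + 461 + 844 = 2666 billion.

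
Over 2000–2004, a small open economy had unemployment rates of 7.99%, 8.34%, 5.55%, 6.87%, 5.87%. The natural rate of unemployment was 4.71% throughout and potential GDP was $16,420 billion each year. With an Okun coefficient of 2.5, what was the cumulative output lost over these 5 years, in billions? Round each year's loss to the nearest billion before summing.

Year 2000: gap = -2.5 × (7.99 - 4.71) = -8.2%, loss ≈ 16420 × 8.2/100 ≈ 1346.
Year 2001: gap = -2.5 × (8.34 - 4.71) = -9.075%, loss ≈ 16420 × 9.075/100 ≈ 1490.
Year 2002: gap = -2.5 × (5.55 - 4.71) = -2.1%, loss ≈ 16420 × 2.1/100 ≈ 345.
Year 2003: gap = -2.5 × (6.87 - 4.71) = -5.4%, loss ≈ 16420 × 5.4/100 ≈ 887.
Year 2004: gap = -2.5 × (5.87 - 4.71) = -2.9%, loss ≈ 16420 × 2.9/100 ≈ 476.
Total lost output = 1346 + 1490 + 345 + 887 + 476 = 4544 billion.

$4,544 billion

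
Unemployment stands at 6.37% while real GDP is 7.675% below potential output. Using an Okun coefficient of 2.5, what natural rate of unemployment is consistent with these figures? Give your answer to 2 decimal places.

From Okun's law, u - u* = -(output gap)/β = -(-7.675)/2.5 = 3.07 points.
So u* = 6.37 - 3.07 = 3.30%.

3.30%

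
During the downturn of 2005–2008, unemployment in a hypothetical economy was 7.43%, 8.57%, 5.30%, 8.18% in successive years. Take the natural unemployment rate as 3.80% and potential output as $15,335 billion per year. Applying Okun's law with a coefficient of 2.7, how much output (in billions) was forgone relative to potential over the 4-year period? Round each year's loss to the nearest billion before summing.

$5,913 billion

Year 2005: gap = -2.7 × (7.43 - 3.8) = -9.801%, loss ≈ 15335 × 9.801/100 ≈ 1503.
Year 2006: gap = -2.7 × (8.57 - 3.8) = -12.879%, loss ≈ 15335 × 12.879/100 ≈ 1975.
Year 2007: gap = -2.7 × (5.3 - 3.8) = -4.05%, loss ≈ 15335 × 4.05/100 ≈ 621.
Year 2008: gap = -2.7 × (8.18 - 3.8) = -11.826%, loss ≈ 15335 × 11.826/100 ≈ 1814.
Total lost output = 1503 + 1975 + 621 + 1814 = 5913 billion.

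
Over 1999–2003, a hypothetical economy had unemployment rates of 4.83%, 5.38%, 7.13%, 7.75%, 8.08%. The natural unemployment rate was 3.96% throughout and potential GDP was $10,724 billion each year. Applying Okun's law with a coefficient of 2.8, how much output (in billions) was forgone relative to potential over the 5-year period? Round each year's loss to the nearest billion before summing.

Year 1999: gap = -2.8 × (4.83 - 3.96) = -2.436%, loss ≈ 10724 × 2.436/100 ≈ 261.
Year 2000: gap = -2.8 × (5.38 - 3.96) = -3.976%, loss ≈ 10724 × 3.976/100 ≈ 426.
Year 2001: gap = -2.8 × (7.13 - 3.96) = -8.876%, loss ≈ 10724 × 8.876/100 ≈ 952.
Year 2002: gap = -2.8 × (7.75 - 3.96) = -10.612%, loss ≈ 10724 × 10.612/100 ≈ 1138.
Year 2003: gap = -2.8 × (8.08 - 3.96) = -11.536%, loss ≈ 10724 × 11.536/100 ≈ 1237.
Total lost output = 261 + 426 + 952 + 1138 + 1237 = 4014 billion.

$4,014 billion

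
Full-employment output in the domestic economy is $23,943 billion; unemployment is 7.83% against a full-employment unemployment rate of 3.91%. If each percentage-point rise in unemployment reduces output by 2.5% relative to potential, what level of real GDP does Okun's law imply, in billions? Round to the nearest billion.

$21,597 billion

Unemployment gap = 7.83 - 3.91 = 3.92 points, so the output gap is -2.5 × 3.92 = -9.8%.
Actual GDP = 23943 × (1 - 9.8/100) = 23943 × 0.902 ≈ 21597 billion.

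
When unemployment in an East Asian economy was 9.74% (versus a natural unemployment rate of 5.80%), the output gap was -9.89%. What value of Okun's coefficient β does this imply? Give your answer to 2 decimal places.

β ≈ 2.51

Okun's law: output gap = -β × (u - u*).
-9.89 = -β × (9.74 - 5.8) = -β × 3.94, so β = 9.89/3.94 = 2.51.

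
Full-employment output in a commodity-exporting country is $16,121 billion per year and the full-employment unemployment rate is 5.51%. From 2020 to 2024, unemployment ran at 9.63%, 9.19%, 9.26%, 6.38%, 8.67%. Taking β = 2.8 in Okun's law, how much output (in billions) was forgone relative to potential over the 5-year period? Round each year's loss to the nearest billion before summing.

$7,033 billion

Year 2020: gap = -2.8 × (9.63 - 5.51) = -11.536%, loss ≈ 16121 × 11.536/100 ≈ 1860.
Year 2021: gap = -2.8 × (9.19 - 5.51) = -10.304%, loss ≈ 16121 × 10.304/100 ≈ 1661.
Year 2022: gap = -2.8 × (9.26 - 5.51) = -10.5%, loss ≈ 16121 × 10.5/100 ≈ 1693.
Year 2023: gap = -2.8 × (6.38 - 5.51) = -2.436%, loss ≈ 16121 × 2.436/100 ≈ 393.
Year 2024: gap = -2.8 × (8.67 - 5.51) = -8.848%, loss ≈ 16121 × 8.848/100 ≈ 1426.
Total lost output = 1860 + 1661 + 1693 + 393 + 1426 = 7033 billion.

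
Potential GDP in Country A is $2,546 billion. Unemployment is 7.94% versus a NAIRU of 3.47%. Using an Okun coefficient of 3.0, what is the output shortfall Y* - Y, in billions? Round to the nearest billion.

Output gap = -3.0 × (7.94 - 3.47) = -3 × 4.47 = -13.41%.
Actual GDP ≈ 2546 × 0.8659 ≈ 2205 billion, so the shortfall is 2546 - 2205 = 341 billion.

$341 billion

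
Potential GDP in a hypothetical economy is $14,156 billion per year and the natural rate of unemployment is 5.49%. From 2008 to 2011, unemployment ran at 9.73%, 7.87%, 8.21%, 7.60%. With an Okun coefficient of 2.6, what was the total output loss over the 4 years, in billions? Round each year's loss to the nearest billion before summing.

Year 2008: gap = -2.6 × (9.73 - 5.49) = -11.024%, loss ≈ 14156 × 11.024/100 ≈ 1561.
Year 2009: gap = -2.6 × (7.87 - 5.49) = -6.188%, loss ≈ 14156 × 6.188/100 ≈ 876.
Year 2010: gap = -2.6 × (8.21 - 5.49) = -7.072%, loss ≈ 14156 × 7.072/100 ≈ 1001.
Year 2011: gap = -2.6 × (7.6 - 5.49) = -5.486%, loss ≈ 14156 × 5.486/100 ≈ 777.
Total lost output = 1561 + 876 + 1001 + 777 = 4215 billion.

$4,215 billion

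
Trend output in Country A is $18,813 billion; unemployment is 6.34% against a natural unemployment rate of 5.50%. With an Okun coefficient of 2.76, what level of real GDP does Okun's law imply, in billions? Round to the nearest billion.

$18,377 billion

Unemployment gap = 6.34 - 5.5 = 0.84 points, so the output gap is -2.76 × 0.84 = -2.3184%.
Actual GDP = 18813 × (1 - 2.3184/100) = 18813 × 0.976816 ≈ 18377 billion.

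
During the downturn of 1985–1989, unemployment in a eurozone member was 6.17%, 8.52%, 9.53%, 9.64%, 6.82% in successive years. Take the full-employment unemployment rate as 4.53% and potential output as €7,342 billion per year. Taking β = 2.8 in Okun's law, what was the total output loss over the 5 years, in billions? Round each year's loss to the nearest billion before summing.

€3,706 billion

Year 1985: gap = -2.8 × (6.17 - 4.53) = -4.592%, loss ≈ 7342 × 4.592/100 ≈ 337.
Year 1986: gap = -2.8 × (8.52 - 4.53) = -11.172%, loss ≈ 7342 × 11.172/100 ≈ 820.
Year 1987: gap = -2.8 × (9.53 - 4.53) = -14%, loss ≈ 7342 × 14/100 ≈ 1028.
Year 1988: gap = -2.8 × (9.64 - 4.53) = -14.308%, loss ≈ 7342 × 14.308/100 ≈ 1050.
Year 1989: gap = -2.8 × (6.82 - 4.53) = -6.412%, loss ≈ 7342 × 6.412/100 ≈ 471.
Total lost output = 337 + 820 + 1028 + 1050 + 471 = 3706 billion.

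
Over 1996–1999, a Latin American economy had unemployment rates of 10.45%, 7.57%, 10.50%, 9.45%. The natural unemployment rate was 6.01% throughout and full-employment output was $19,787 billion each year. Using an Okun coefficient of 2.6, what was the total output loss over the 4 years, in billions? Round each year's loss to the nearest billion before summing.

$7,167 billion

Year 1996: gap = -2.6 × (10.45 - 6.01) = -11.544%, loss ≈ 19787 × 11.544/100 ≈ 2284.
Year 1997: gap = -2.6 × (7.57 - 6.01) = -4.056%, loss ≈ 19787 × 4.056/100 ≈ 803.
Year 1998: gap = -2.6 × (10.5 - 6.01) = -11.674%, loss ≈ 19787 × 11.674/100 ≈ 2310.
Year 1999: gap = -2.6 × (9.45 - 6.01) = -8.944%, loss ≈ 19787 × 8.944/100 ≈ 1770.
Total lost output = 2284 + 803 + 2310 + 1770 = 7167 billion.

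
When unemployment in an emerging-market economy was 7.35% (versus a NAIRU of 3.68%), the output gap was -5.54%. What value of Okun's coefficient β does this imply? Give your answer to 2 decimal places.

Okun's law: output gap = -β × (u - u*).
-5.54 = -β × (7.35 - 3.68) = -β × 3.67, so β = 5.54/3.67 = 1.51.

β ≈ 1.51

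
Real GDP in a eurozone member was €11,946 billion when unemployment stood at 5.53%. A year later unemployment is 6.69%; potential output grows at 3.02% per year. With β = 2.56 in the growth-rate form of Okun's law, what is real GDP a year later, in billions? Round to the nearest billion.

Δu = 6.69 - 5.53 = 1.16 points.
Okun's law (growth form): g_Y = g_Y* - β × Δu = 3.02 - 2.56 × (1.16) = 3.02 - 2.9696 = 0.0504%.
Real GDP in the next year = 11946 × (1 + 0.0504/100) = 11946 × 1.000504 ≈ 11952 billion.

€11,952 billion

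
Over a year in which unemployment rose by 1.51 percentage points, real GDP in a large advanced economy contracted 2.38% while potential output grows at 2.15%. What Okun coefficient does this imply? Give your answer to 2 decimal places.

Growth form: g_Y = g_Y* - β × Δu, so β = (g_Y* - g_Y)/Δu.
β = (2.15 + 2.38)/1.51 = 4.53/1.51 = 3.00.

β ≈ 3.00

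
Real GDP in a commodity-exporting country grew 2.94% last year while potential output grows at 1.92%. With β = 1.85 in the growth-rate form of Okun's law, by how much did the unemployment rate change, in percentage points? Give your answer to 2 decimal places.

-0.55 percentage points

Growth-rate Okun's law: g_Y = g_Y* - β × Δu, so Δu = (g_Y* - g_Y)/β.
Δu = (1.92 - 2.94)/1.85 = -1.02/1.85 = -0.55 percentage points.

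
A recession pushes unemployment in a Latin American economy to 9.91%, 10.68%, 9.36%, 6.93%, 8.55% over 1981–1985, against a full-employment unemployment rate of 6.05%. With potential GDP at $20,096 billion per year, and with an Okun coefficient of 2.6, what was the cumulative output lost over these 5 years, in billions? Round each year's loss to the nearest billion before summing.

Year 1981: gap = -2.6 × (9.91 - 6.05) = -10.036%, loss ≈ 20096 × 10.036/100 ≈ 2017.
Year 1982: gap = -2.6 × (10.68 - 6.05) = -12.038%, loss ≈ 20096 × 12.038/100 ≈ 2419.
Year 1983: gap = -2.6 × (9.36 - 6.05) = -8.606%, loss ≈ 20096 × 8.606/100 ≈ 1729.
Year 1984: gap = -2.6 × (6.93 - 6.05) = -2.288%, loss ≈ 20096 × 2.288/100 ≈ 460.
Year 1985: gap = -2.6 × (8.55 - 6.05) = -6.5%, loss ≈ 20096 × 6.5/100 ≈ 1306.
Total lost output = 2017 + 2419 + 1729 + 460 + 1306 = 7931 billion.

$7,931 billion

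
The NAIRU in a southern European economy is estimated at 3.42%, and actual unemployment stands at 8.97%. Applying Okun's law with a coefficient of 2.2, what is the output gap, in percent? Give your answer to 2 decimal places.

-12.21%

The unemployment gap is 8.97 - 3.42 = 5.55 percentage points.
Okun's law gives an output gap of -2.2 × 5.55 = -12.21%, i.e. 12.21% below potential.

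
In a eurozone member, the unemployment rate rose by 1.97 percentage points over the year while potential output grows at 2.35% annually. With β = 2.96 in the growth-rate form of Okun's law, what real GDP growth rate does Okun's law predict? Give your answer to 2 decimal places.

Growth-rate Okun's law: g_Y = g_Y* - β × Δu.
g_Y = 2.35 - 2.96 × (1.97) = 2.35 - 5.8312 = -3.4812%, i.e. -3.48% to 2 d.p.

-3.48%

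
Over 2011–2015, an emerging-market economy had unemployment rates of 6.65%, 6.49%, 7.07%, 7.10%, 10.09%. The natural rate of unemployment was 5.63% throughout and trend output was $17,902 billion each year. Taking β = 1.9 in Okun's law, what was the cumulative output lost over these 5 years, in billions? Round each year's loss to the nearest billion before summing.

Year 2011: gap = -1.9 × (6.65 - 5.63) = -1.938%, loss ≈ 17902 × 1.938/100 ≈ 347.
Year 2012: gap = -1.9 × (6.49 - 5.63) = -1.634%, loss ≈ 17902 × 1.634/100 ≈ 293.
Year 2013: gap = -1.9 × (7.07 - 5.63) = -2.736%, loss ≈ 17902 × 2.736/100 ≈ 490.
Year 2014: gap = -1.9 × (7.1 - 5.63) = -2.793%, loss ≈ 17902 × 2.793/100 ≈ 500.
Year 2015: gap = -1.9 × (10.09 - 5.63) = -8.474%, loss ≈ 17902 × 8.474/100 ≈ 1517.
Total lost output = 347 + 293 + 490 + 500 + 1517 = 3147 billion.

$3,147 billion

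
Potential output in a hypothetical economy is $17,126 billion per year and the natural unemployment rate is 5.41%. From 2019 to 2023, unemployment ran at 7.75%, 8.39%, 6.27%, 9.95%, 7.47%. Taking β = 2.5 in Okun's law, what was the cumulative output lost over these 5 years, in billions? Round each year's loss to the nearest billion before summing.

Year 2019: gap = -2.5 × (7.75 - 5.41) = -5.85%, loss ≈ 17126 × 5.85/100 ≈ 1002.
Year 2020: gap = -2.5 × (8.39 - 5.41) = -7.45%, loss ≈ 17126 × 7.45/100 ≈ 1276.
Year 2021: gap = -2.5 × (6.27 - 5.41) = -2.15%, loss ≈ 17126 × 2.15/100 ≈ 368.
Year 2022: gap = -2.5 × (9.95 - 5.41) = -11.35%, loss ≈ 17126 × 11.35/100 ≈ 1944.
Year 2023: gap = -2.5 × (7.47 - 5.41) = -5.15%, loss ≈ 17126 × 5.15/100 ≈ 882.
Total lost output = 1002 + 1276 + 368 + 1944 + 882 = 5472 billion.

$5,472 billion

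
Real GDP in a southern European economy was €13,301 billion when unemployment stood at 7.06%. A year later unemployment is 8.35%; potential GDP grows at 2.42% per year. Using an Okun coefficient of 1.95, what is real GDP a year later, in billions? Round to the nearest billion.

€13,288 billion

Δu = 8.35 - 7.06 = 1.29 points.
Okun's law (growth form): g_Y = g_Y* - β × Δu = 2.42 - 1.95 × (1.29) = 2.42 - 2.5155 = -0.0955%.
Real GDP in the next year = 13301 × (1 - 0.0955/100) = 13301 × 0.999045 ≈ 13288 billion.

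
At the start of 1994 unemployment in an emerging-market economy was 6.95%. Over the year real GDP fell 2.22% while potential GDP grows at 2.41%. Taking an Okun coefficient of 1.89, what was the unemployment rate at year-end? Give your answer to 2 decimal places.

Growth-rate Okun's law: g_Y = g_Y* - β × Δu, so Δu = (g_Y* - g_Y)/β.
Δu = (2.41 + 2.22)/1.89 = 4.63/1.89 = 2.45 percentage points.
Year-end unemployment = 6.95 + 2.45 = 9.40%.

9.40%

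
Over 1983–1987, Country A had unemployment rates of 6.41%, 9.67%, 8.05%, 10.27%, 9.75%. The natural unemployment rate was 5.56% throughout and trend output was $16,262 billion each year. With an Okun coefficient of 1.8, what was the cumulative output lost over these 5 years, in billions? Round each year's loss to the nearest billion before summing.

Year 1983: gap = -1.8 × (6.41 - 5.56) = -1.53%, loss ≈ 16262 × 1.53/100 ≈ 249.
Year 1984: gap = -1.8 × (9.67 - 5.56) = -7.398%, loss ≈ 16262 × 7.398/100 ≈ 1203.
Year 1985: gap = -1.8 × (8.05 - 5.56) = -4.482%, loss ≈ 16262 × 4.482/100 ≈ 729.
Year 1986: gap = -1.8 × (10.27 - 5.56) = -8.478%, loss ≈ 16262 × 8.478/100 ≈ 1379.
Year 1987: gap = -1.8 × (9.75 - 5.56) = -7.542%, loss ≈ 16262 × 7.542/100 ≈ 1226.
Total lost output = 249 + 1203 + 729 + 1379 + 1226 = 4786 billion.

$4,786 billion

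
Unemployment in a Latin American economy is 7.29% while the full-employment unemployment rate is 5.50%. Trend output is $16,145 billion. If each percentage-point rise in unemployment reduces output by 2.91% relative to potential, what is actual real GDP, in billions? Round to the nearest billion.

$15,304 billion

Unemployment gap = 7.29 - 5.5 = 1.79 points, so the output gap is -2.91 × 1.79 = -5.2089%.
Actual GDP = 16145 × (1 - 5.2089/100) = 16145 × 0.947911 ≈ 15304 billion.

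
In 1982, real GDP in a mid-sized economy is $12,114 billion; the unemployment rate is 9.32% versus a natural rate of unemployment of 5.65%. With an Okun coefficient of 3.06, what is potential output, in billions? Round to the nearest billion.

$13,647 billion

Unemployment gap = 9.32 - 5.65 = 3.67 points, so output gap = -3.06 × 3.67 = -11.2302%.
Since Y = Y* × (1 + gap/100), Y* = 12114/0.887698 ≈ 13647 billion.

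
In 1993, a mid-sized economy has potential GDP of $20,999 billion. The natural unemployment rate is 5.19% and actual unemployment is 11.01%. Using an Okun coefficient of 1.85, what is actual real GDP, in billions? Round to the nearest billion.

Unemployment gap = 11.01 - 5.19 = 5.82 points, so the output gap is -1.85 × 5.82 = -10.767%.
Actual GDP = 20999 × (1 - 10.767/100) = 20999 × 0.89233 ≈ 18738 billion.

$18,738 billion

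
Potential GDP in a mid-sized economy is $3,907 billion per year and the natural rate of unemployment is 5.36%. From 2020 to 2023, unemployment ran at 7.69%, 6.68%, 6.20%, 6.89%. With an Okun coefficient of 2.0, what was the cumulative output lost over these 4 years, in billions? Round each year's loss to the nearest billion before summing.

$471 billion

Year 2020: gap = -2.0 × (7.69 - 5.36) = -4.66%, loss ≈ 3907 × 4.66/100 ≈ 182.
Year 2021: gap = -2.0 × (6.68 - 5.36) = -2.64%, loss ≈ 3907 × 2.64/100 ≈ 103.
Year 2022: gap = -2.0 × (6.2 - 5.36) = -1.68%, loss ≈ 3907 × 1.68/100 ≈ 66.
Year 2023: gap = -2.0 × (6.89 - 5.36) = -3.06%, loss ≈ 3907 × 3.06/100 ≈ 120.
Total lost output = 182 + 103 + 66 + 120 = 471 billion.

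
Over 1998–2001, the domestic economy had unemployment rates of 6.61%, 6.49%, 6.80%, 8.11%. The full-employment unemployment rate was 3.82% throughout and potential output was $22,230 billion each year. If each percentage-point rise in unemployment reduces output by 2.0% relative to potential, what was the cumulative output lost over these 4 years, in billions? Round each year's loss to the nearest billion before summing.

Year 1998: gap = -2.0 × (6.61 - 3.82) = -5.58%, loss ≈ 22230 × 5.58/100 ≈ 1240.
Year 1999: gap = -2.0 × (6.49 - 3.82) = -5.34%, loss ≈ 22230 × 5.34/100 ≈ 1187.
Year 2000: gap = -2.0 × (6.8 - 3.82) = -5.96%, loss ≈ 22230 × 5.96/100 ≈ 1325.
Year 2001: gap = -2.0 × (8.11 - 3.82) = -8.58%, loss ≈ 22230 × 8.58/100 ≈ 1907.
Total lost output = 1240 + 1187 + 1325 + 1907 = 5659 billion.

$5,659 billion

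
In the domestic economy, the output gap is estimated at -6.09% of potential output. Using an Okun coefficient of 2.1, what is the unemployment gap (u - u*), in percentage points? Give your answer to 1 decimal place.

2.9 percentage points

Okun's law: output gap = -β × (u - u*), so u - u* = -(output gap)/β.
u - u* = -(-6.09)/2.1 = 2.9 percentage points.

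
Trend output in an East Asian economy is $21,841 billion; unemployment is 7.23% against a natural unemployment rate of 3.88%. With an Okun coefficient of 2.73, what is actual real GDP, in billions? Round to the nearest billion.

Unemployment gap = 7.23 - 3.88 = 3.35 points, so the output gap is -2.73 × 3.35 = -9.1455%.
Actual GDP = 21841 × (1 - 9.1455/100) = 21841 × 0.908545 ≈ 19844 billion.

$19,844 billion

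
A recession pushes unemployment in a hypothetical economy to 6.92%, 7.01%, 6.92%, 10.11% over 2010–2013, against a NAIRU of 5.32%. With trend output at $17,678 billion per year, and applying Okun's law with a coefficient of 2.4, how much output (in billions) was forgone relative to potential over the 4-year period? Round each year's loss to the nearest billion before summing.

Year 2010: gap = -2.4 × (6.92 - 5.32) = -3.84%, loss ≈ 17678 × 3.84/100 ≈ 679.
Year 2011: gap = -2.4 × (7.01 - 5.32) = -4.056%, loss ≈ 17678 × 4.056/100 ≈ 717.
Year 2012: gap = -2.4 × (6.92 - 5.32) = -3.84%, loss ≈ 17678 × 3.84/100 ≈ 679.
Year 2013: gap = -2.4 × (10.11 - 5.32) = -11.496%, loss ≈ 17678 × 11.496/100 ≈ 2032.
Total lost output = 679 + 717 + 679 + 2032 = 4107 billion.

$4,107 billion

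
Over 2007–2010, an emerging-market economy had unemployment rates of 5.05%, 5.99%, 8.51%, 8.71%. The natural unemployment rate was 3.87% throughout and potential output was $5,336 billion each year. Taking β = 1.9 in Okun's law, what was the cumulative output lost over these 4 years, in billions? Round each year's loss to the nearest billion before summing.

$1,296 billion

Year 2007: gap = -1.9 × (5.05 - 3.87) = -2.242%, loss ≈ 5336 × 2.242/100 ≈ 120.
Year 2008: gap = -1.9 × (5.99 - 3.87) = -4.028%, loss ≈ 5336 × 4.028/100 ≈ 215.
Year 2009: gap = -1.9 × (8.51 - 3.87) = -8.816%, loss ≈ 5336 × 8.816/100 ≈ 470.
Year 2010: gap = -1.9 × (8.71 - 3.87) = -9.196%, loss ≈ 5336 × 9.196/100 ≈ 491.
Total lost output = 120 + 215 + 470 + 491 = 1296 billion.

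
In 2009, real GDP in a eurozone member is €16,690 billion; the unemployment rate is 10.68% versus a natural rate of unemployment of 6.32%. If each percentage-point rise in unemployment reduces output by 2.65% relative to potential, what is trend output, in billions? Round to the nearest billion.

€18,870 billion

Unemployment gap = 10.68 - 6.32 = 4.36 points, so output gap = -2.65 × 4.36 = -11.554%.
Since Y = Y* × (1 + gap/100), Y* = 16690/0.88446 ≈ 18870 billion.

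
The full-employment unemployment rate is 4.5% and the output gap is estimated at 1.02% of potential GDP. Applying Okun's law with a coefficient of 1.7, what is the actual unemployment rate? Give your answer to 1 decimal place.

3.9%

From Okun's law, u - u* = -(output gap)/β = -(1.02)/1.7 = -0.6 points.
So u = 4.5 - 0.6 = 3.9%.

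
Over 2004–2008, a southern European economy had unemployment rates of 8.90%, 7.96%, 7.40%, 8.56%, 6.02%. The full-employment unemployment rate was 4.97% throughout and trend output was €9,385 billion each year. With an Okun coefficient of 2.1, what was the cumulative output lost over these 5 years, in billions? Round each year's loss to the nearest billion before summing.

Year 2004: gap = -2.1 × (8.9 - 4.97) = -8.253%, loss ≈ 9385 × 8.253/100 ≈ 775.
Year 2005: gap = -2.1 × (7.96 - 4.97) = -6.279%, loss ≈ 9385 × 6.279/100 ≈ 589.
Year 2006: gap = -2.1 × (7.4 - 4.97) = -5.103%, loss ≈ 9385 × 5.103/100 ≈ 479.
Year 2007: gap = -2.1 × (8.56 - 4.97) = -7.539%, loss ≈ 9385 × 7.539/100 ≈ 708.
Year 2008: gap = -2.1 × (6.02 - 4.97) = -2.205%, loss ≈ 9385 × 2.205/100 ≈ 207.
Total lost output = 775 + 589 + 479 + 708 + 207 = 2758 billion.

€2,758 billion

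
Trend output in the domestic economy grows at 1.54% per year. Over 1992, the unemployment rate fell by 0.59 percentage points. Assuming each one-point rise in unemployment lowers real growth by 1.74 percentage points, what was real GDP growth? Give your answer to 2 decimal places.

Growth-rate Okun's law: g_Y = g_Y* - β × Δu.
g_Y = 1.54 - 1.74 × (-0.59) = 1.54 + 1.0266 = 2.5666%, i.e. 2.57% to 2 d.p.

2.57%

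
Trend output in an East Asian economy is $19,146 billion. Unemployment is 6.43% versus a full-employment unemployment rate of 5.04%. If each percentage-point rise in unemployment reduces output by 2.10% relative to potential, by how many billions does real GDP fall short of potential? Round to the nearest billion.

$559 billion

Output gap = -2.10 × (6.43 - 5.04) = -2.1 × 1.39 = -2.919%.
Actual GDP ≈ 19146 × 0.97081 ≈ 18587 billion, so the shortfall is 19146 - 18587 = 559 billion.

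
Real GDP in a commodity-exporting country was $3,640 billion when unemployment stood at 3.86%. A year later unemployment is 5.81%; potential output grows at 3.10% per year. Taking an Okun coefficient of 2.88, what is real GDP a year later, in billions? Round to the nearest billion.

Δu = 5.81 - 3.86 = 1.95 points.
Okun's law (growth form): g_Y = g_Y* - β × Δu = 3.10 - 2.88 × (1.95) = 3.1 - 5.616 = -2.516%.
Real GDP in the next year = 3640 × (1 - 2.516/100) = 3640 × 0.97484 ≈ 3548 billion.

$3,548 billion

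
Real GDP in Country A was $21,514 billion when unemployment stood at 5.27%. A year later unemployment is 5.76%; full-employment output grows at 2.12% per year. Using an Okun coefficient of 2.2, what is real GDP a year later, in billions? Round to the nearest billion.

$21,738 billion

Δu = 5.76 - 5.27 = 0.49 points.
Okun's law (growth form): g_Y = g_Y* - β × Δu = 2.12 - 2.2 × (0.49) = 2.12 - 1.078 = 1.042%.
Real GDP in the next year = 21514 × (1 + 1.042/100) = 21514 × 1.01042 ≈ 21738 billion.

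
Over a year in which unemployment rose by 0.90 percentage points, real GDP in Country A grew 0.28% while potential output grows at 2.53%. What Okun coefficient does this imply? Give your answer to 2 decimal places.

β ≈ 2.50

Growth form: g_Y = g_Y* - β × Δu, so β = (g_Y* - g_Y)/Δu.
β = (2.53 - 0.28)/0.90 = 2.25/0.90 = 2.50.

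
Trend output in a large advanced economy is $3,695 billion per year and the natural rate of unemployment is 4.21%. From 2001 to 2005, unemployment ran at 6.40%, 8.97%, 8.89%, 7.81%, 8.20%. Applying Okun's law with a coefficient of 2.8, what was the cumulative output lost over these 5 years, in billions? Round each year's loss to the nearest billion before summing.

Year 2001: gap = -2.8 × (6.4 - 4.21) = -6.132%, loss ≈ 3695 × 6.132/100 ≈ 227.
Year 2002: gap = -2.8 × (8.97 - 4.21) = -13.328%, loss ≈ 3695 × 13.328/100 ≈ 492.
Year 2003: gap = -2.8 × (8.89 - 4.21) = -13.104%, loss ≈ 3695 × 13.104/100 ≈ 484.
Year 2004: gap = -2.8 × (7.81 - 4.21) = -10.08%, loss ≈ 3695 × 10.08/100 ≈ 372.
Year 2005: gap = -2.8 × (8.2 - 4.21) = -11.172%, loss ≈ 3695 × 11.172/100 ≈ 413.
Total lost output = 227 + 492 + 484 + 372 + 413 = 1988 billion.

$1,988 billion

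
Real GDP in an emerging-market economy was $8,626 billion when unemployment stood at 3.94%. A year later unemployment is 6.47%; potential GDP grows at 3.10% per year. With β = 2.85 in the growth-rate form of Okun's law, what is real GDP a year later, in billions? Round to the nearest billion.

$8,271 billion

Δu = 6.47 - 3.94 = 2.53 points.
Okun's law (growth form): g_Y = g_Y* - β × Δu = 3.10 - 2.85 × (2.53) = 3.1 - 7.2105 = -4.1105%.
Real GDP in the next year = 8626 × (1 - 4.1105/100) = 8626 × 0.958895 ≈ 8271 billion.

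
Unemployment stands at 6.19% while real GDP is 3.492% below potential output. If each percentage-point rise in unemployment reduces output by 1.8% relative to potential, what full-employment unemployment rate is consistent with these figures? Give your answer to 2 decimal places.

4.25%

From Okun's law, u - u* = -(output gap)/β = -(-3.492)/1.8 = 1.94 points.
So u* = 6.19 - 1.94 = 4.25%.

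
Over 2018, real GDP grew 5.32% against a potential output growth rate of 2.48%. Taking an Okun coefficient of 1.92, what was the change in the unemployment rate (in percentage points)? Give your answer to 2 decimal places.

Growth-rate Okun's law: g_Y = g_Y* - β × Δu, so Δu = (g_Y* - g_Y)/β.
Δu = (2.48 - 5.32)/1.92 = -2.84/1.92 = -1.48 percentage points.

-1.48 percentage points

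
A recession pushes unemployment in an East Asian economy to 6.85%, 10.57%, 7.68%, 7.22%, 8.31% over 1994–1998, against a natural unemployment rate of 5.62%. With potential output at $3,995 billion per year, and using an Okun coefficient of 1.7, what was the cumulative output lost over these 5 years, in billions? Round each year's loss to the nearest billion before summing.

$852 billion

Year 1994: gap = -1.7 × (6.85 - 5.62) = -2.091%, loss ≈ 3995 × 2.091/100 ≈ 84.
Year 1995: gap = -1.7 × (10.57 - 5.62) = -8.415%, loss ≈ 3995 × 8.415/100 ≈ 336.
Year 1996: gap = -1.7 × (7.68 - 5.62) = -3.502%, loss ≈ 3995 × 3.502/100 ≈ 140.
Year 1997: gap = -1.7 × (7.22 - 5.62) = -2.72%, loss ≈ 3995 × 2.72/100 ≈ 109.
Year 1998: gap = -1.7 × (8.31 - 5.62) = -4.573%, loss ≈ 3995 × 4.573/100 ≈ 183.
Total lost output = 84 + 336 + 140 + 109 + 183 = 852 billion.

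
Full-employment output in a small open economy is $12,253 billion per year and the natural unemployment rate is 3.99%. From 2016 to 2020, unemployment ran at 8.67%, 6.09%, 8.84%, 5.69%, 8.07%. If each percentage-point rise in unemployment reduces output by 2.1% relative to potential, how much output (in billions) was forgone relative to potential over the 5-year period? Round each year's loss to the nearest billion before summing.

Year 2016: gap = -2.1 × (8.67 - 3.99) = -9.828%, loss ≈ 12253 × 9.828/100 ≈ 1204.
Year 2017: gap = -2.1 × (6.09 - 3.99) = -4.41%, loss ≈ 12253 × 4.41/100 ≈ 540.
Year 2018: gap = -2.1 × (8.84 - 3.99) = -10.185%, loss ≈ 12253 × 10.185/100 ≈ 1248.
Year 2019: gap = -2.1 × (5.69 - 3.99) = -3.57%, loss ≈ 12253 × 3.57/100 ≈ 437.
Year 2020: gap = -2.1 × (8.07 - 3.99) = -8.568%, loss ≈ 12253 × 8.568/100 ≈ 1050.
Total lost output = 1204 + 540 + 1248 + 437 + 1050 = 4479 billion.

$4,479 billion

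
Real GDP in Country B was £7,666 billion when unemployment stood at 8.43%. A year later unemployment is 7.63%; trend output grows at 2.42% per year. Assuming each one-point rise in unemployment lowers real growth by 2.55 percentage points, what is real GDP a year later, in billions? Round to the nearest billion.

£8,008 billion

Δu = 7.63 - 8.43 = -0.8 points.
Okun's law (growth form): g_Y = g_Y* - β × Δu = 2.42 - 2.55 × (-0.80) = 2.42 + 2.04 = 4.46%.
Real GDP in the next year = 7666 × (1 + 4.46/100) = 7666 × 1.0446 ≈ 8008 billion.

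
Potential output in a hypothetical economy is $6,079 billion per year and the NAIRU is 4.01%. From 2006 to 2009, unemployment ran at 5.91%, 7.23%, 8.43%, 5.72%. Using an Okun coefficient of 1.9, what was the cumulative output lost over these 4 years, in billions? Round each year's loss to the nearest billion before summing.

$1,300 billion

Year 2006: gap = -1.9 × (5.91 - 4.01) = -3.61%, loss ≈ 6079 × 3.61/100 ≈ 219.
Year 2007: gap = -1.9 × (7.23 - 4.01) = -6.118%, loss ≈ 6079 × 6.118/100 ≈ 372.
Year 2008: gap = -1.9 × (8.43 - 4.01) = -8.398%, loss ≈ 6079 × 8.398/100 ≈ 511.
Year 2009: gap = -1.9 × (5.72 - 4.01) = -3.249%, loss ≈ 6079 × 3.249/100 ≈ 198.
Total lost output = 219 + 372 + 511 + 198 = 1300 billion.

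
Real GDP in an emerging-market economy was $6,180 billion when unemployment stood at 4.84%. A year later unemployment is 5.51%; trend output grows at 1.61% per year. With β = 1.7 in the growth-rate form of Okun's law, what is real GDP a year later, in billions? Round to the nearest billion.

$6,209 billion

Δu = 5.51 - 4.84 = 0.67 points.
Okun's law (growth form): g_Y = g_Y* - β × Δu = 1.61 - 1.7 × (0.67) = 1.61 - 1.139 = 0.471%.
Real GDP in the next year = 6180 × (1 + 0.471/100) = 6180 × 1.00471 ≈ 6209 billion.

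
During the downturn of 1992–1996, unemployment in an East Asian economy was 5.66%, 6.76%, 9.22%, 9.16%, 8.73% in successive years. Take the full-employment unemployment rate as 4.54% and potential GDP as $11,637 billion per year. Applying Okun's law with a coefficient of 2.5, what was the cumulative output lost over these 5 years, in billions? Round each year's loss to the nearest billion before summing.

Year 1992: gap = -2.5 × (5.66 - 4.54) = -2.8%, loss ≈ 11637 × 2.8/100 ≈ 326.
Year 1993: gap = -2.5 × (6.76 - 4.54) = -5.55%, loss ≈ 11637 × 5.55/100 ≈ 646.
Year 1994: gap = -2.5 × (9.22 - 4.54) = -11.7%, loss ≈ 11637 × 11.7/100 ≈ 1362.
Year 1995: gap = -2.5 × (9.16 - 4.54) = -11.55%, loss ≈ 11637 × 11.55/100 ≈ 1344.
Year 1996: gap = -2.5 × (8.73 - 4.54) = -10.475%, loss ≈ 11637 × 10.475/100 ≈ 1219.
Total lost output = 326 + 646 + 1362 + 1344 + 1219 = 4897 billion.

$4,897 billion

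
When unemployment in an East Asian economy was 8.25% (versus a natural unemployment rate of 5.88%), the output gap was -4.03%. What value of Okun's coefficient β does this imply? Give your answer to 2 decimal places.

β ≈ 1.70

Okun's law: output gap = -β × (u - u*).
-4.03 = -β × (8.25 - 5.88) = -β × 2.37, so β = 4.03/2.37 = 1.70.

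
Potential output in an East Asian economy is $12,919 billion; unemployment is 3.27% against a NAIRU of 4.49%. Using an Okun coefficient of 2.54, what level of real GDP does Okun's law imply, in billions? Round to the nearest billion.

Unemployment gap = 3.27 - 4.49 = -1.22 points, so the output gap is -2.54 × (-1.22) = 3.0988%.
Actual GDP = 12919 × (1 + 3.0988/100) = 12919 × 1.030988 ≈ 13319 billion.

$13,319 billion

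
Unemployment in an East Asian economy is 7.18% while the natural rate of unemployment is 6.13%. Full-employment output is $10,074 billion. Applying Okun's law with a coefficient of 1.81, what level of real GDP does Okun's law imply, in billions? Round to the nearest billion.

Unemployment gap = 7.18 - 6.13 = 1.05 points, so the output gap is -1.81 × 1.05 = -1.9005%.
Actual GDP = 10074 × (1 - 1.9005/100) = 10074 × 0.980995 ≈ 9883 billion.

$9,883 billion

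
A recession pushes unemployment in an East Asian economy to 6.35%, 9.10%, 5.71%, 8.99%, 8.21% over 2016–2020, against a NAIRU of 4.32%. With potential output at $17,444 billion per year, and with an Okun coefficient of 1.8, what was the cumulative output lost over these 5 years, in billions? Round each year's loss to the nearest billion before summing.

$5,261 billion

Year 2016: gap = -1.8 × (6.35 - 4.32) = -3.654%, loss ≈ 17444 × 3.654/100 ≈ 637.
Year 2017: gap = -1.8 × (9.1 - 4.32) = -8.604%, loss ≈ 17444 × 8.604/100 ≈ 1501.
Year 2018: gap = -1.8 × (5.71 - 4.32) = -2.502%, loss ≈ 17444 × 2.502/100 ≈ 436.
Year 2019: gap = -1.8 × (8.99 - 4.32) = -8.406%, loss ≈ 17444 × 8.406/100 ≈ 1466.
Year 2020: gap = -1.8 × (8.21 - 4.32) = -7.002%, loss ≈ 17444 × 7.002/100 ≈ 1221.
Total lost output = 637 + 1501 + 436 + 1466 + 1221 = 5261 billion.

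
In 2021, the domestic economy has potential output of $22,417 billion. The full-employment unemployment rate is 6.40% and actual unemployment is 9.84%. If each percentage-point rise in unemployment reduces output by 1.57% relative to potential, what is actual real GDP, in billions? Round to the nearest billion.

$21,206 billion

Unemployment gap = 9.84 - 6.4 = 3.44 points, so the output gap is -1.57 × 3.44 = -5.4008%.
Actual GDP = 22417 × (1 - 5.4008/100) = 22417 × 0.945992 ≈ 21206 billion.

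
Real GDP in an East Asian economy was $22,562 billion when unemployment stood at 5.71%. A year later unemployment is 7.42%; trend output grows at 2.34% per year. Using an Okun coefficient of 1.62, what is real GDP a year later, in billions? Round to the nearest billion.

Δu = 7.42 - 5.71 = 1.71 points.
Okun's law (growth form): g_Y = g_Y* - β × Δu = 2.34 - 1.62 × (1.71) = 2.34 - 2.7702 = -0.4302%.
Real GDP in the next year = 22562 × (1 - 0.4302/100) = 22562 × 0.995698 ≈ 22465 billion.

$22,465 billion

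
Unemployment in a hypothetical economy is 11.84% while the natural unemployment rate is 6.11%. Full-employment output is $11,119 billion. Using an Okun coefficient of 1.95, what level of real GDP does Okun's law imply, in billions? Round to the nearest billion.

Unemployment gap = 11.84 - 6.11 = 5.73 points, so the output gap is -1.95 × 5.73 = -11.1735%.
Actual GDP = 11119 × (1 - 11.1735/100) = 11119 × 0.888265 ≈ 9877 billion.

$9,877 billion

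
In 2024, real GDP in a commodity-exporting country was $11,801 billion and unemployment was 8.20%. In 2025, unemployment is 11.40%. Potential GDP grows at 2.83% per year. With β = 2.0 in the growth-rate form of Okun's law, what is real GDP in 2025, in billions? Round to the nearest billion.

$11,380 billion

Δu = 11.4 - 8.2 = 3.2 points.
Okun's law (growth form): g_Y = g_Y* - β × Δu = 2.83 - 2.0 × (3.20) = 2.83 - 6.4 = -3.57%.
Real GDP in the next year = 11801 × (1 - 3.57/100) = 11801 × 0.9643 ≈ 11380 billion.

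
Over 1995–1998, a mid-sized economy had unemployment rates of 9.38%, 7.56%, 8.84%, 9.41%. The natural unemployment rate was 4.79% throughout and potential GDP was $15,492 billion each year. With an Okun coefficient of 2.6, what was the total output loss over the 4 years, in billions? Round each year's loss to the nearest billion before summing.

Year 1995: gap = -2.6 × (9.38 - 4.79) = -11.934%, loss ≈ 15492 × 11.934/100 ≈ 1849.
Year 1996: gap = -2.6 × (7.56 - 4.79) = -7.202%, loss ≈ 15492 × 7.202/100 ≈ 1116.
Year 1997: gap = -2.6 × (8.84 - 4.79) = -10.53%, loss ≈ 15492 × 10.53/100 ≈ 1631.
Year 1998: gap = -2.6 × (9.41 - 4.79) = -12.012%, loss ≈ 15492 × 12.012/100 ≈ 1861.
Total lost output = 1849 + 1116 + 1631 + 1861 = 6457 billion.

$6,457 billion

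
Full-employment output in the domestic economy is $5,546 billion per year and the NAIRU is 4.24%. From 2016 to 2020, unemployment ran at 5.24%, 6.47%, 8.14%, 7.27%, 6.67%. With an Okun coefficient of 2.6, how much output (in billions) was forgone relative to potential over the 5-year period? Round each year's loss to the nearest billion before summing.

Year 2016: gap = -2.6 × (5.24 - 4.24) = -2.6%, loss ≈ 5546 × 2.6/100 ≈ 144.
Year 2017: gap = -2.6 × (6.47 - 4.24) = -5.798%, loss ≈ 5546 × 5.798/100 ≈ 322.
Year 2018: gap = -2.6 × (8.14 - 4.24) = -10.14%, loss ≈ 5546 × 10.14/100 ≈ 562.
Year 2019: gap = -2.6 × (7.27 - 4.24) = -7.878%, loss ≈ 5546 × 7.878/100 ≈ 437.
Year 2020: gap = -2.6 × (6.67 - 4.24) = -6.318%, loss ≈ 5546 × 6.318/100 ≈ 350.
Total lost output = 144 + 322 + 562 + 437 + 350 = 1815 billion.

$1,815 billion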